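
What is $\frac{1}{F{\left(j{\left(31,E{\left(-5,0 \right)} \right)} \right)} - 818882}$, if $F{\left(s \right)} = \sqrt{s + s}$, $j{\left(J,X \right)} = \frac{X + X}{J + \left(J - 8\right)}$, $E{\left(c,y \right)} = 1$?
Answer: $- \frac{11054907}{9052664353973} - \frac{3 \sqrt{6}}{18105328707946} \approx -1.2212 \cdot 10^{-6}$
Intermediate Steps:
$j{\left(J,X \right)} = \frac{2 X}{-8 + 2 J}$ ($j{\left(J,X \right)} = \frac{2 X}{J + \left(-8 + J\right)} = \frac{2 X}{-8 + 2 J}$)
$F{\left(s \right)} = \sqrt{2} \sqrt{s}$ ($F{\left(s \right)} = \sqrt{2 s} = \sqrt{2} \sqrt{s}$)
$\frac{1}{F{\left(j{\left(31,E{\left(-5,0 \right)} \right)} \right)} - 818882} = \frac{1}{\sqrt{2} \sqrt{1 \frac{1}{-4 + 31}} - 818882} = \frac{1}{\sqrt{2} \sqrt{1 \cdot \frac{1}{27}} - 818882} = \frac{1}{\frac{\sqrt{2}}{3 \sqrt{3}} - 818882} = \frac{1}{\sqrt{2} \frac{\sqrt{3}}{9} - 818882} = \frac{1}{\frac{\sqrt{6}}{9} - 818882} = \frac{1}{-818882 + \frac{\sqrt{6}}{9}}$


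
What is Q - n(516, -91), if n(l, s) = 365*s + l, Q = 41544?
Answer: 74243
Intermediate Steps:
n(l, s) = l + 365*s
Q - n(516, -91) = 41544 - (516 + 365*(-91)) = 41544 - (516 - 33215) = 41544 - 1*(-32699) = 41544 + 32699 = 74243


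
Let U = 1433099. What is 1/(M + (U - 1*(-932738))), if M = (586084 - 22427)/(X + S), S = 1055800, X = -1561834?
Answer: 506034/1197193396801 ≈ 4.2268e-7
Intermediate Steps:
M = -563657/506034 (M = (586084 - 22427)/(-1561834 + 1055800) = 563657/(-506034) = 563657*(-1/506034) = -563657/506034 ≈ -1.1139)
1/(M + (U - 1*(-932738))) = 1/(-563657/506034 + (1433099 - 1*(-932738))) = 1/(-563657/506034 + (1433099 + 932738)) = 1/(-563657/506034 + 2365837) = 1/(1197193396801/506034) = 506034/1197193396801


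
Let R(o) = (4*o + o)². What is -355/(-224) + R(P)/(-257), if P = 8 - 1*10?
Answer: 68835/57568 ≈ 1.1957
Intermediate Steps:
P = -2 (P = 8 - 10 = -2)
R(o) = 25*o² (R(o) = (5*o)² = 25*o²)
-355/(-224) + R(P)/(-257) = -355/(-224) + (25*(-2)²)/(-257) = -355*(-1/224) + (25*4)*(-1/257) = 355/224 + 100*(-1/257) = 355/224 - 100/257 = 68835/57568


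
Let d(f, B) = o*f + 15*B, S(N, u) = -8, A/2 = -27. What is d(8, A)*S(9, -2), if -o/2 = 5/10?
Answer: 6544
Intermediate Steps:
A = -54 (A = 2*(-27) = -54)
o = -1 (o = -10/10 = -2*½ = -1)
d(f, B) = -f + 15*B
d(8, A)*S(9, -2) = (-1*8 + 15*(-54))*(-8) = (-8 - 810)*(-8) = -818*(-8) = 6544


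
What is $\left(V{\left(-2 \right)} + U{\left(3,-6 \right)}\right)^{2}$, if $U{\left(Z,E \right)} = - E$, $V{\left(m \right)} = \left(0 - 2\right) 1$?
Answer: $16$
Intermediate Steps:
$V{\left(m \right)} = -2$ ($V{\left(m \right)} = \left(-2\right) 1 = -2$)
$\left(V{\left(-2 \right)} + U{\left(3,-6 \right)}\right)^{2} = \left(-2 - -6\right)^{2} = \left(-2 + 6\right)^{2} = 4^{2} = 16$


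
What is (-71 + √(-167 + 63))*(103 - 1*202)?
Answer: 7029 - 198*I*√26 ≈ 7029.0 - 1009.6*I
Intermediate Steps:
(-71 + √(-167 + 63))*(103 - 1*202) = (-71 + √(-104))*(103 - 202) = (-71 + 2*I*√26)*(-99) = 7029 - 198*I*√26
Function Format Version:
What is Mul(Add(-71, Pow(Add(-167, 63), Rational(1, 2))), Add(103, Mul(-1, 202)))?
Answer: Add(7029, Mul(-198, I, Pow(26, Rational(1, 2)))) ≈ Add(7029.0, Mul(-1009.6, I))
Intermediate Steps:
Mul(Add(-71, Pow(Add(-167, 63), Rational(1, 2))), Add(103, Mul(-1, 202))) = Mul(Add(-71, Pow(-104, Rational(1, 2))), Add(103, -202)) = Mul(Add(-71, Mul(2, I, Pow(26, Rational(1, 2)))), -99) = Add(7029, Mul(-198, I, Pow(26, Rational(1, 2))))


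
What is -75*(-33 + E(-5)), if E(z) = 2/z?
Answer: 2505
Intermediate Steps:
-75*(-33 + E(-5)) = -75*(-33 + 2/(-5)) = -75*(-33 + 2*(-⅕)) = -75*(-33 - ⅖) = -75*(-167/5) = 2505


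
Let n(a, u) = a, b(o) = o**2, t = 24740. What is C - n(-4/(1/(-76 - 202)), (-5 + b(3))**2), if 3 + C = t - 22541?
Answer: 1084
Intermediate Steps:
C = 2196 (C = -3 + (24740 - 22541) = -3 + 2199 = 2196)
C - n(-4/(1/(-76 - 202)), (-5 + b(3))**2) = 2196 - (-4)/(1/(-76 - 202)) = 2196 - (-4)/(1/(-278)) = 2196 - (-4)/(-1/278) = 2196 - (-4)*(-278) = 2196 - 1*1112 = 2196 - 1112 = 1084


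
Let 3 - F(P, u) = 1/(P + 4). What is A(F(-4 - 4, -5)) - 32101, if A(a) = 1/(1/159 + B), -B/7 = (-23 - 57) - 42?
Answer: -4358898328/135787 ≈ -32101.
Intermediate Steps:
B = 854 (B = -7*((-23 - 57) - 42) = -7*(-80 - 42) = -7*(-122) = 854)
F(P, u) = 3 - 1/(4 + P) (F(P, u) = 3 - 1/(P + 4) = 3 - 1/(4 + P))
A(a) = 159/135787 (A(a) = 1/(1/159 + 854) = 1/(135787/159) = 159/135787)
A(F(-4 - 4, -5)) - 32101 = 159/135787 - 32101 = -4358898328/135787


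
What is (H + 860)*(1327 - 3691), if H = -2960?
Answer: 4964400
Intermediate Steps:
(H + 860)*(1327 - 3691) = (-2960 + 860)*(1327 - 3691) = -2100*(-2364) = 4964400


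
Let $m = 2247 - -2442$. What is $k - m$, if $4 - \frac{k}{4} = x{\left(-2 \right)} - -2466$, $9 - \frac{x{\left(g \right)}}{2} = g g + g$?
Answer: $-14593$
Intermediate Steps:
$x{\left(g \right)} = 18 - 2 g - 2 g^{2}$ ($x{\left(g \right)} = 18 - 2 \left(g g + g\right) = 18 - 2 \left(g^{2} + g\right) = 18 - 2 \left(g + g^{2}\right) = 18 - \left(2 g + 2 g^{2}\right) = 18 - 2 g - 2 g^{2}$)
$k = -9904$ ($k = 16 - 4 \left(\left(18 - -4 - 2 \left(-2\right)^{2}\right) - -2466\right) = 16 - 4 \left(\left(18 + 4 - 8\right) + 2466\right) = 16 - 4 \left(14 + 2466\right) = 16 - 9920 = -9904$)
$m = 4689$ ($m = 2247 + 2442 = 4689$)
$k - m = -9904 - 4689 = -14593$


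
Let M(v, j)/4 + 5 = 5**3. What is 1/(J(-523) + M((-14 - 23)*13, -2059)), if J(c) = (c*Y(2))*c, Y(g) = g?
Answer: 1/547538 ≈ 1.8264e-6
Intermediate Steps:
M(v, j) = 480 (M(v, j) = -20 + 4*5**3 = -20 + 4*125 = -20 + 500 = 480)
J(c) = 2*c**2 (J(c) = (c*2)*c = (2*c)*c = 2*c**2)
1/(J(-523) + M((-14 - 23)*13, -2059)) = 1/(2*(-523)**2 + 480) = 1/(2*273529 + 480) = 1/(547058 + 480) = 1/547538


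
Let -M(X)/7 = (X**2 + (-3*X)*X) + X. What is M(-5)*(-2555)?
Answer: -983675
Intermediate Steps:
M(X) = -7*X + 14*X**2 (M(X) = -7*((X**2 + (-3*X)*X) + X) = -7*((X**2 - 3*X**2) + X) = -7*(-2*X**2 + X) = -7*(X - 2*X**2) = -7*X + 14*X**2)
M(-5)*(-2555) = (7*(-5)*(-1 + 2*(-5)))*(-2555) = (7*(-5)*(-1 - 10))*(-2555) = (7*(-5)*(-11))*(-2555) = 385*(-2555) = -983675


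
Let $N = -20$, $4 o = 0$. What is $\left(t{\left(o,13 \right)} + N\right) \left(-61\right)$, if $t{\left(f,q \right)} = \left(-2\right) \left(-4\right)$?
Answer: $732$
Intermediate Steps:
$o = 0$ ($o = \frac{1}{4} \cdot 0 = 0$)
$t{\left(f,q \right)} = 8$
$\left(t{\left(o,13 \right)} + N\right) \left(-61\right) = \left(8 - 20\right) \left(-61\right) = \left(-12\right) \left(-61\right) = 732$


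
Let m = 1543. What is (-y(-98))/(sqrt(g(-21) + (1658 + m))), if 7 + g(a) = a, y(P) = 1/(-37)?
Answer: sqrt(3173)/117401 ≈ 0.00047980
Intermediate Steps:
y(P) = -1/37
g(a) = -7 + a
(-y(-98))/(sqrt(g(-21) + (1658 + m))) = (-1*(-1/37))/(sqrt((-7 - 21) + (1658 + 1543))) = 1/(37*(sqrt(-28 + 3201))) = 1/(37*(sqrt(3173))) = (sqrt(3173)/3173)/37 = sqrt(3173)/117401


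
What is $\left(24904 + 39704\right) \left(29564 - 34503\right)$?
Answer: $-319098912$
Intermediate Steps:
$\left(24904 + 39704\right) \left(29564 - 34503\right) = 64608 \left(-4939\right) = -319098912$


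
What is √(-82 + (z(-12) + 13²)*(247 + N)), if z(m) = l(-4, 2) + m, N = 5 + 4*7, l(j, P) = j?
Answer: √42758 ≈ 206.78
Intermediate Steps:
N = 33 (N = 5 + 28 = 33)
z(m) = -4 + m
√(-82 + (z(-12) + 13²)*(247 + N)) = √(-82 + ((-4 - 12) + 13²)*(247 + 33)) = √(-82 + (-16 + 169)*280) = √(-82 + 153*280) = √(-82 + 42840) = √42758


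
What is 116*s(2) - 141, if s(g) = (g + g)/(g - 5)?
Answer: -887/3 ≈ -295.67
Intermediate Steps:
s(g) = 2*g/(-5 + g) (s(g) = (2*g)/(-5 + g) = 2*g/(-5 + g))
116*s(2) - 141 = 116*(2*2/(-5 + 2)) - 141 = 116*(2*2/(-3)) - 141 = 116*(2*2*(-1/3)) - 141 = 116*(-4/3) - 141 = -464/3 - 141 = -887/3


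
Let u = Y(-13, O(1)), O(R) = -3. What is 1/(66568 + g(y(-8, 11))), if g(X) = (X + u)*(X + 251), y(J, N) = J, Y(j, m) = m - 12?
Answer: 1/60979 ≈ 1.6399e-5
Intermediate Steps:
Y(j, m) = -12 + m
u = -15 (u = -12 - 3 = -15)
g(X) = (-15 + X)*(251 + X) (g(X) = (X - 15)*(X + 251) = (-15 + X)*(251 + X))
1/(66568 + g(y(-8, 11))) = 1/(66568 + (-3765 + (-8)**2 + 236*(-8))) = 1/(66568 + (-3765 + 64 - 1888)) = 1/(66568 - 5589) = 1/60979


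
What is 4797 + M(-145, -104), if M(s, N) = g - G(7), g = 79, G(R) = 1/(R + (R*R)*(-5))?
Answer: 1160489/238 ≈ 4876.0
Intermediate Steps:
G(R) = 1/(R - 5*R²) (G(R) = 1/(R + R²*(-5)) = 1/(R - 5*R²))
M(s, N) = 18803/238 (M(s, N) = 79 - (-1)/(7*(-1 + 5*7)) = 79 - (-1)/(7*(-1 + 35)) = 79 - (-1)/(7*34) = 79 - 1*(-1/238) = 79 + 1/238 = 18803/238)
4797 + M(-145, -104) = 4797 + 18803/238 = 1160489/238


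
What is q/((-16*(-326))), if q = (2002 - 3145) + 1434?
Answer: 291/5216 ≈ 0.055790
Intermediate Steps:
q = 291 (q = -1143 + 1434 = 291)
q/((-16*(-326))) = 291/((-16*(-326))) = 291/5216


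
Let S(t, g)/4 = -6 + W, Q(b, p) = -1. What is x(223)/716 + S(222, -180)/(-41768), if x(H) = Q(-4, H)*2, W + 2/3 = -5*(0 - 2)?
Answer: -17453/5607354 ≈ -0.0031125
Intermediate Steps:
W = 28/3 (W = -2/3 - 5*(0 - 2) = -2/3 - 5*(-2) = -2/3 + 10 = 28/3 ≈ 9.3333)
S(t, g) = 40/3 (S(t, g) = 4*(-6 + 28/3) = 4*(10/3) = 40/3)
x(H) = -2 (x(H) = -1*2 = -2)
x(223)/716 + S(222, -180)/(-41768) = -2/716 + (40/3)/(-41768) = -2*1/716 + (40/3)*(-1/41768) = -1/358 - 5/15663 = -17453/5607354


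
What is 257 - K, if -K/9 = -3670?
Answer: -32773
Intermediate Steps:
K = 33030 (K = -9*(-3670) = 33030)
257 - K = 257 - 1*33030 = 257 - 33030 = -32773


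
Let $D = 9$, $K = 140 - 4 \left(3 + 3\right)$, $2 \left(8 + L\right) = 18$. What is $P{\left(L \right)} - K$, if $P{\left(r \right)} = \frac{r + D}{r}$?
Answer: $-106$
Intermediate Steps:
$L = 1$ ($L = -8 + \frac{1}{2} \cdot 18 = -8 + 9 = 1$)
$K = 116$ ($K = 140 - 24 = 116$)
$P{\left(r \right)} = \frac{9 + r}{r}$ ($P{\left(r \right)} = \frac{r + 9}{r} = \frac{9 + r}{r}$)
$P{\left(L \right)} - K = \frac{9 + 1}{1} - 116 = 1 \cdot 10 - 116 = 10 - 116 = -106$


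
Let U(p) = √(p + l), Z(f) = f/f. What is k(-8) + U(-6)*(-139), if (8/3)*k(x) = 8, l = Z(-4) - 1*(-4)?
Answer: 3 - 139*I ≈ 3.0 - 139.0*I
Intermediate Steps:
Z(f) = 1
l = 5 (l = 1 - 1*(-4) = 1 + 4 = 5)
k(x) = 3 (k(x) = (3/8)*8 = 3)
U(p) = √(5 + p) (U(p) = √(p + 5) = √(5 + p))
k(-8) + U(-6)*(-139) = 3 + √(5 - 6)*(-139) = 3 + √(-1)*(-139) = 3 + I*(-139) = 3 - 139*I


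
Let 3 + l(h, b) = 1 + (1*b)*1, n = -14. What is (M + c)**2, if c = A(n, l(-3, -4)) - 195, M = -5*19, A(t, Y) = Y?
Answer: 87616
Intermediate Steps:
l(h, b) = -2 + b (l(h, b) = -3 + (1 + (1*b)*1) = -3 + (1 + b*1) = -3 + (1 + b) = -2 + b)
M = -95
c = -201 (c = (-2 - 4) - 195 = -6 - 195 = -201)
(M + c)**2 = (-95 - 201)**2 = (-296)**2 = 87616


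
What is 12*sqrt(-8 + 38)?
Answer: 12*sqrt(30) ≈ 65.727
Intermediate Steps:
12*sqrt(-8 + 38) = 12*sqrt(30)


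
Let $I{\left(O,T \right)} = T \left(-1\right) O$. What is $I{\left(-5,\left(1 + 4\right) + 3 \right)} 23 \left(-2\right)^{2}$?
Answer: $3680$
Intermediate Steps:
$I{\left(O,T \right)} = - O T$ ($I{\left(O,T \right)} = - T O = - O T$)
$I{\left(-5,\left(1 + 4\right) + 3 \right)} 23 \left(-2\right)^{2} = \left(-1\right) \left(-5\right) \left(\left(1 + 4\right) + 3\right) 23 \left(-2\right)^{2} = \left(-1\right) \left(-5\right) \left(5 + 3\right) 23 \cdot 4 = \left(-1\right) \left(-5\right) 8 \cdot 23 \cdot 4 = 40 \cdot 23 \cdot 4 = 920 \cdot 4 = 3680$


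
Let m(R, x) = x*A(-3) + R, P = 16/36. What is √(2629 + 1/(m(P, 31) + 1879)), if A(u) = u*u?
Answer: √992104527238/19426 ≈ 51.274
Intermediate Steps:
P = 4/9 (P = 16*(1/36) = 4/9 ≈ 0.44444)
A(u) = u²
m(R, x) = R + 9*x (m(R, x) = x*(-3)² + R = x*9 + R = 9*x + R = R + 9*x)
√(2629 + 1/(m(P, 31) + 1879)) = √(2629 + 1/((4/9 + 9*31) + 1879)) = √(2629 + 1/((4/9 + 279) + 1879)) = √(2629 + 1/(2515/9 + 1879)) = √(2629 + 1/(19426/9)) = √(2629 + 9/19426) = √(51070963/19426) = √992104527238/19426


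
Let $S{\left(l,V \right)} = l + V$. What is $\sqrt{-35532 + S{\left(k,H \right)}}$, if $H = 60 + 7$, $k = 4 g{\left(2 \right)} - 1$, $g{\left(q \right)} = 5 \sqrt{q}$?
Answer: $\sqrt{-35466 + 20 \sqrt{2}} \approx 188.25 i$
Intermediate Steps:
$k = -1 + 20 \sqrt{2}$ ($k = 4 \cdot 5 \sqrt{2} - 1 = 20 \sqrt{2} - 1 = -1 + 20 \sqrt{2} \approx 27.284$)
$H = 67$
$S{\left(l,V \right)} = V + l$
$\sqrt{-35532 + S{\left(k,H \right)}} = \sqrt{-35532 + \left(67 - \left(1 - 20 \sqrt{2}\right)\right)} = \sqrt{-35532 + \left(66 + 20 \sqrt{2}\right)} = \sqrt{-35466 + 20 \sqrt{2}}$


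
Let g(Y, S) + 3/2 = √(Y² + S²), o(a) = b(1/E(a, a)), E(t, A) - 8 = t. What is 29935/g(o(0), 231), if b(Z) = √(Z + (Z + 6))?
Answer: 17961/21346 + 5987*√213469/21346 ≈ 130.43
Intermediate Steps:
E(t, A) = 8 + t
b(Z) = √(6 + 2*Z) (b(Z) = √(Z + (6 + Z)) = √(6 + 2*Z))
o(a) = √(6 + 2/(8 + a))
g(Y, S) = -3/2 + √(S² + Y²) (g(Y, S) = -3/2 + √(Y² + S²) = -3/2 + √(S² + Y²))
29935/g(o(0), 231) = 29935/(-3/2 + √(231² + (√(6 + 2/(8 + 0)))²)) = 29935/(-3/2 + √(53361 + (√(6 + 2/8))²)) = 29935/(-3/2 + √(53361 + (√(6 + 2*(⅛)))²)) = 29935/(-3/2 + √(53361 + (√(6 + ¼))²)) = 29935/(-3/2 + √(53361 + (√(25/4))²)) = 29935/(-3/2 + √(53361 + (5/2)²)) = 29935/(-3/2 + √(53361 + 25/4)) = 29935/(-3/2 + √(213469/4)) = 29935/(-3/2 + √213469/2)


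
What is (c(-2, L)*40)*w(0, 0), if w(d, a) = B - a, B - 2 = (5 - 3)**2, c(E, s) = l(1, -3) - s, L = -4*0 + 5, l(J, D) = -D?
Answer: -480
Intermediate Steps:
L = 5 (L = 0 + 5 = 5)
c(E, s) = 3 - s (c(E, s) = -1*(-3) - s = 3 - s)
B = 6 (B = 2 + (5 - 3)**2 = 2 + 2**2 = 2 + 4 = 6)
w(d, a) = 6 - a
(c(-2, L)*40)*w(0, 0) = ((3 - 1*5)*40)*(6 - 1*0) = ((3 - 5)*40)*(6 + 0) = -2*40*6 = -80*6 = -480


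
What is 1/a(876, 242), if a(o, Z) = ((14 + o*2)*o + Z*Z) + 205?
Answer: 1/1605785 ≈ 6.2275e-7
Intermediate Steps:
a(o, Z) = 205 + Z² + o*(14 + 2*o) (a(o, Z) = ((14 + 2*o)*o + Z²) + 205 = (o*(14 + 2*o) + Z²) + 205 = (Z² + o*(14 + 2*o)) + 205 = 205 + Z² + o*(14 + 2*o))
1/a(876, 242) = 1/(205 + 242² + 2*876² + 14*876) = 1/(205 + 58564 + 2*767376 + 12264) = 1/(205 + 58564 + 1534752 + 12264) = 1/1605785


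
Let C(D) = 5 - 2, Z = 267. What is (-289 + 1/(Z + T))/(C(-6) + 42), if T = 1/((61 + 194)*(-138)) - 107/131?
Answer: -354620113951/55218382605 ≈ -6.4221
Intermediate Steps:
T = -3765461/4609890 (T = -1/138/255 - 107*1/131 = (1/255)*(-1/138) - 107/131 = -1/35190 - 107/131 = -3765461/4609890 ≈ -0.81682)
C(D) = 3
(-289 + 1/(Z + T))/(C(-6) + 42) = (-289 + 1/(267 - 3765461/4609890))/(3 + 42) = (-289 + 1/(1227075169/4609890))/45 = (-289 + 4609890/1227075169)*(1/45) = -354620113951/1227075169*1/45 = -354620113951/55218382605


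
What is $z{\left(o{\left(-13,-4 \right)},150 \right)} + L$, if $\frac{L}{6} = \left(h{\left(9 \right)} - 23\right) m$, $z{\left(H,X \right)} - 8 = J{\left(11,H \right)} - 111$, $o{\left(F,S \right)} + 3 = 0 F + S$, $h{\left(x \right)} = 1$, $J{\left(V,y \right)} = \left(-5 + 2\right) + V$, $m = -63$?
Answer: $8221$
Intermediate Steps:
$J{\left(V,y \right)} = -3 + V$
$o{\left(F,S \right)} = -3 + S$ ($o{\left(F,S \right)} = -3 + \left(0 F + S\right) = -3 + \left(0 + S\right) = -3 + S$)
$z{\left(H,X \right)} = -95$ ($z{\left(H,X \right)} = 8 + \left(\left(-3 + 11\right) - 111\right) = 8 + \left(8 - 111\right) = 8 - 103 = -95$)
$L = 8316$ ($L = 6 \left(1 - 23\right) \left(-63\right) = 6 \left(\left(-22\right) \left(-63\right)\right) = 6 \cdot 1386 = 8316$)
$z{\left(o{\left(-13,-4 \right)},150 \right)} + L = -95 + 8316 = 8221$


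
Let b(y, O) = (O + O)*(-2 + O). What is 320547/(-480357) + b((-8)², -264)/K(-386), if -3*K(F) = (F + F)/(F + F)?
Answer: -67465286785/160119 ≈ -4.2134e+5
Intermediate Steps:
b(y, O) = 2*O*(-2 + O) (b(y, O) = (2*O)*(-2 + O) = 2*O*(-2 + O))
K(F) = -⅓ (K(F) = -(F + F)/(3*(F + F)) = -2*F/(3*(2*F)) = -2*F*1/(2*F)/3 = -⅓*1 = -⅓)
320547/(-480357) + b((-8)², -264)/K(-386) = 320547/(-480357) + (2*(-264)*(-2 - 264))/(-⅓) = 320547*(-1/480357) + (2*(-264)*(-266))*(-3) = -106849/160119 + 140448*(-3) = -106849/160119 - 421344 = -67465286785/160119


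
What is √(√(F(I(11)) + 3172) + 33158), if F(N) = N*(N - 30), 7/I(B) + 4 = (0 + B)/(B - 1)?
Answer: √(27885878 + 58*√683363)/29 ≈ 182.25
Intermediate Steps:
I(B) = 7/(-4 + B/(-1 + B)) (I(B) = 7/(-4 + (0 + B)/(B - 1)) = 7/(-4 + B/(-1 + B)))
F(N) = N*(-30 + N)
√(√(F(I(11)) + 3172) + 33158) = √(√((7*(1 - 1*11)/(-4 + 3*11))*(-30 + 7*(1 - 1*11)/(-4 + 3*11)) + 3172) + 33158) = √(√((7*(1 - 11)/(-4 + 33))*(-30 + 7*(1 - 11)/(-4 + 33)) + 3172) + 33158) = √(√((7*(-10)/29)*(-30 + 7*(-10)/29) + 3172) + 33158) = √(√((7*(1/29)*(-10))*(-30 + 7*(1/29)*(-10)) + 3172) + 33158) = √(√(-70*(-30 - 70/29)/29 + 3172) + 33158) = √(√(-70/29*(-940/29) + 3172) + 33158) = √(√(65800/841 + 3172) + 33158) = √(√(2733452/841) + 33158) = √(2*√683363/29 + 33158) = √(33158 + 2*√683363/29)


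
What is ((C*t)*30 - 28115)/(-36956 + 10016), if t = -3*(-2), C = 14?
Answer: 5119/5388 ≈ 0.95007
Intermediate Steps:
t = 6
((C*t)*30 - 28115)/(-36956 + 10016) = ((14*6)*30 - 28115)/(-36956 + 10016) = (84*30 - 28115)/(-26940) = (2520 - 28115)*(-1/26940) = -25595*(-1/26940) = 5119/5388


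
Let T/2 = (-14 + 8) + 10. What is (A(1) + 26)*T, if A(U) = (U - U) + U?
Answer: 216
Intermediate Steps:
T = 8 (T = 2*((-14 + 8) + 10) = 2*(-6 + 10) = 2*4 = 8)
A(U) = U (A(U) = 0 + U = U)
(A(1) + 26)*T = (1 + 26)*8 = 27*8 = 216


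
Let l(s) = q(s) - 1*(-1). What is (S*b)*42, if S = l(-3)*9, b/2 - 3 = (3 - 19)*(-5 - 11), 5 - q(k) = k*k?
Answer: -587412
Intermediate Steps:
q(k) = 5 - k² (q(k) = 5 - k*k = 5 - k²)
l(s) = 6 - s² (l(s) = (5 - s²) - 1*(-1) = (5 - s²) + 1 = 6 - s²)
b = 518 (b = 6 + 2*((3 - 19)*(-5 - 11)) = 6 + 2*(-16*(-16)) = 6 + 2*256 = 6 + 512 = 518)
S = -27 (S = (6 - 1*(-3)²)*9 = (6 - 1*9)*9 = (6 - 9)*9 = -3*9 = -27)
(S*b)*42 = -27*518*42 = -13986*42 = -587412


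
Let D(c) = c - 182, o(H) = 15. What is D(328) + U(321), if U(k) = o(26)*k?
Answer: 4961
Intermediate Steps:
U(k) = 15*k
D(c) = -182 + c
D(328) + U(321) = (-182 + 328) + 15*321 = 146 + 4815 = 4961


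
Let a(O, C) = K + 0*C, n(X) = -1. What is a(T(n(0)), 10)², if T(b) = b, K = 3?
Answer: 9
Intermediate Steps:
a(O, C) = 3 (a(O, C) = 3 + 0*C = 3 + 0 = 3)
a(T(n(0)), 10)² = 3² = 9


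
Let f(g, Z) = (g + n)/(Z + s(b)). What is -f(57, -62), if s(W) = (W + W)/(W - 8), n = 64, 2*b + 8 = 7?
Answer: 2057/1052 ≈ 1.9553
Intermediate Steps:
b = -½ (b = -4 + (½)*7 = -4 + 7/2 = -½ ≈ -0.50000)
s(W) = 2*W/(-8 + W) (s(W) = (2*W)/(-8 + W) = 2*W/(-8 + W))
f(g, Z) = (64 + g)/(2/17 + Z) (f(g, Z) = (g + 64)/(Z + 2*(-½)/(-8 - ½)) = (64 + g)/(Z + 2*(-½)/(-17/2)) = (64 + g)/(Z + 2*(-½)*(-2/17)) = (64 + g)/(Z + 2/17) = (64 + g)/(2/17 + Z))
-f(57, -62) = -17*(64 + 57)/(2 + 17*(-62)) = -17*121/(2 - 1054) = -17*121/(-1052) = -17*(-1)*121/1052 = -1*(-2057/1052) = 2057/1052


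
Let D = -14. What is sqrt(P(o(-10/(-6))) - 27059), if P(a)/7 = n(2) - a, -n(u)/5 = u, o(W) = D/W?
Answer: 9*I*sqrt(8355)/5 ≈ 164.53*I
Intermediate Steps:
o(W) = -14/W
n(u) = -5*u
P(a) = -70 - 7*a (P(a) = 7*(-5*2 - a) = 7*(-10 - a) = -70 - 7*a)
sqrt(P(o(-10/(-6))) - 27059) = sqrt((-70 - (-98)/((-10/(-6)))) - 27059) = sqrt((-70 - (-98)/((-10*(-1/6)))) - 27059) = sqrt((-70 - (-98)/5/3) - 27059) = sqrt((-70 - (-98)*3/5) - 27059) = sqrt((-70 - 7*(-42/5)) - 27059) = sqrt((-70 + 294/5) - 27059) = sqrt(-56/5 - 27059) = sqrt(-135351/5) = 9*I*sqrt(8355)/5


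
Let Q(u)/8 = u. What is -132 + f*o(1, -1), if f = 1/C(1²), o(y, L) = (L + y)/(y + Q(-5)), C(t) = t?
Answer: -132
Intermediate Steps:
Q(u) = 8*u
o(y, L) = (L + y)/(-40 + y) (o(y, L) = (L + y)/(y + 8*(-5)) = (L + y)/(y - 40) = (L + y)/(-40 + y))
f = 1 (f = 1/(1²) = 1/1 = 1)
-132 + f*o(1, -1) = -132 + 1*((-1 + 1)/(-40 + 1)) = -132 + 1*(0/(-39)) = -132 + 1*(-1/39*0) = -132 + 1*0 = -132 + 0 = -132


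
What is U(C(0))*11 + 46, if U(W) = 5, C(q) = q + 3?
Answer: 101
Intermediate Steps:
C(q) = 3 + q
U(C(0))*11 + 46 = 5*11 + 46 = 55 + 46 = 101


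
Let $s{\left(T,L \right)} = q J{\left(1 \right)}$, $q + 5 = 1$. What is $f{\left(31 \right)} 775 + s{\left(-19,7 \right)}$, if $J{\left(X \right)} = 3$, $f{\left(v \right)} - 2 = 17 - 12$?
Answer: $5413$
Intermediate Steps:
$f{\left(v \right)} = 7$ ($f{\left(v \right)} = 2 + \left(17 - 12\right) = 2 + 5 = 7$)
$q = -4$ ($q = -5 + 1 = -4$)
$s{\left(T,L \right)} = -12$ ($s{\left(T,L \right)} = \left(-4\right) 3 = -12$)
$f{\left(31 \right)} 775 + s{\left(-19,7 \right)} = 7 \cdot 775 - 12 = 5425 - 12 = 5413$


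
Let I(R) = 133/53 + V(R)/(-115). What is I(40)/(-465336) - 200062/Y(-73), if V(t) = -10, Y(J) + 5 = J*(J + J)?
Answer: -1183642789/63027176 ≈ -18.780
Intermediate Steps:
Y(J) = -5 + 2*J**2 (Y(J) = -5 + J*(J + J) = -5 + J*(2*J) = -5 + 2*J**2)
I(R) = 3165/1219 (I(R) = 133/53 - 10/(-115) = 133*(1/53) - 10*(-1/115) = 133/53 + 2/23 = 3165/1219)
I(40)/(-465336) - 200062/Y(-73) = (3165/1219)/(-465336) - 200062/(-5 + 2*(-73)**2) = (3165/1219)*(-1/465336) - 200062/(-5 + 2*5329) = -1055/189081528 - 200062/(-5 + 10658) = -1055/189081528 - 200062/10653 = -1055/189081528 - 200062*1/10653 = -1055/189081528 - 2986/159 = -1183642789/63027176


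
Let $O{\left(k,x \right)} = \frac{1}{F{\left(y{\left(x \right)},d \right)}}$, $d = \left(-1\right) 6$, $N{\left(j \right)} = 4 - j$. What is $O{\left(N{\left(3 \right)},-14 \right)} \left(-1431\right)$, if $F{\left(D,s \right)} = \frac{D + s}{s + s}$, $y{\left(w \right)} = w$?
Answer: $- \frac{4293}{5} \approx -858.6$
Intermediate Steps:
$d = -6$
$F{\left(D,s \right)} = \frac{D + s}{2 s}$
$O{\left(k,x \right)} = \frac{1}{\frac{1}{2} - \frac{x}{12}}$ ($O{\left(k,x \right)} = \frac{1}{\frac{1}{2} \frac{1}{-6} \left(x - 6\right)} = \frac{1}{\frac{1}{2} \left(- \frac{1}{6}\right) \left(-6 + x\right)} = \frac{1}{\frac{1}{2} - \frac{x}{12}}$)
$O{\left(N{\left(3 \right)},-14 \right)} \left(-1431\right) = \frac{12}{6 - -14} \left(-1431\right) = \frac{12}{6 + 14} \left(-1431\right) = \frac{12}{20} \left(-1431\right) = 12 \cdot \frac{1}{20} \left(-1431\right) = \frac{3}{5} \left(-1431\right) = - \frac{4293}{5}$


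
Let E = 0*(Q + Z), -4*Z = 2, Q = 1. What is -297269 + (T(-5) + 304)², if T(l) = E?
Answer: -204853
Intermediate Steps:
Z = -½ (Z = -¼*2 = -½ ≈ -0.50000)
E = 0 (E = 0*(1 - ½) = 0*(½) = 0)
T(l) = 0
-297269 + (T(-5) + 304)² = -297269 + (0 + 304)² = -297269 + 304² = -297269 + 92416 = -204853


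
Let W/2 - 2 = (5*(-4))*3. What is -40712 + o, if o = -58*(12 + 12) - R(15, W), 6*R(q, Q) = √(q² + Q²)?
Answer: -42104 - √13681/6 ≈ -42124.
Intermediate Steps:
W = -116 (W = 4 + 2*((5*(-4))*3) = 4 + 2*(-20*3) = 4 + 2*(-60) = 4 - 120 = -116)
R(q, Q) = √(Q² + q²)/6 (R(q, Q) = √(q² + Q²)/6 = √(Q² + q²)/6)
o = -1392 - √13681/6 (o = -58*(12 + 12) - √((-116)² + 15²)/6 = -58*24 - √(13456 + 225)/6 = -1392 - √13681/6 ≈ -1411.5)
-40712 + o = -40712 + (-1392 - √13681/6) = -42104 - √13681/6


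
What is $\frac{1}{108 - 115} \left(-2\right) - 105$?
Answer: $- \frac{733}{7} \approx -104.71$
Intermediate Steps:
$\frac{1}{108 - 115} \left(-2\right) - 105 = \frac{1}{-7} \left(-2\right) - 105 = \left(- \frac{1}{7}\right) \left(-2\right) - 105 = \frac{2}{7} - 105 = - \frac{733}{7}$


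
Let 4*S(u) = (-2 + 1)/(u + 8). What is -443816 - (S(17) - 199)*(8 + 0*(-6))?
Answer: -11055598/25 ≈ -4.4222e+5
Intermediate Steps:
S(u) = -1/(4*(8 + u)) (S(u) = ((-2 + 1)/(u + 8))/4 = (-1/(8 + u))/4 = -1/(4*(8 + u)))
-443816 - (S(17) - 199)*(8 + 0*(-6)) = -443816 - (-1/(32 + 4*17) - 199)*(8 + 0*(-6)) = -443816 - (-1/(32 + 68) - 199)*(8 + 0) = -443816 - (-1/100 - 199)*8 = -443816 - (-19901)*8/100 = -443816 - 1*(-39802/25) = -443816 + 39802/25 = -11055598/25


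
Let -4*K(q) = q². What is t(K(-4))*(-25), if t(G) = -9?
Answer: 225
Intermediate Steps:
K(q) = -q²/4
t(K(-4))*(-25) = -9*(-25) = 225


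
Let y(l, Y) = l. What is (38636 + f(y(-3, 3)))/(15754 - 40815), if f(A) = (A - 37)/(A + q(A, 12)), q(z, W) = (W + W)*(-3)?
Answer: -579548/375915 ≈ -1.5417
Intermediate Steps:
q(z, W) = -6*W (q(z, W) = (2*W)*(-3) = -6*W)
f(A) = (-37 + A)/(-72 + A) (f(A) = (A - 37)/(A - 6*12) = (-37 + A)/(A - 72) = (-37 + A)/(-72 + A))
(38636 + f(y(-3, 3)))/(15754 - 40815) = (38636 + (-37 - 3)/(-72 - 3))/(15754 - 40815) = (38636 - 40/(-75))/(-25061) = (38636 - 1/75*(-40))*(-1/25061) = (38636 + 8/15)*(-1/25061) = (579548/15)*(-1/25061) = -579548/375915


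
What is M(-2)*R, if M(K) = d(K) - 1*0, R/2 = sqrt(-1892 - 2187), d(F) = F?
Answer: -4*I*sqrt(4079) ≈ -255.47*I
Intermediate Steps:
R = 2*I*sqrt(4079) (R = 2*sqrt(-1892 - 2187) = 2*sqrt(-4079) = 2*(I*sqrt(4079)) = 2*I*sqrt(4079) ≈ 127.73*I)
M(K) = K (M(K) = K - 1*0 = K + 0 = K)
M(-2)*R = -4*I*sqrt(4079)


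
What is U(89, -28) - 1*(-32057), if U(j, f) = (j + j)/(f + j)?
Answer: 1955655/61 ≈ 32060.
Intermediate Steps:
U(j, f) = 2*j/(f + j) (U(j, f) = (2*j)/(f + j) = 2*j/(f + j))
U(89, -28) - 1*(-32057) = 2*89/(-28 + 89) - 1*(-32057) = 2*89/61 + 32057 = 2*89*(1/61) + 32057 = 178/61 + 32057 = 1955655/61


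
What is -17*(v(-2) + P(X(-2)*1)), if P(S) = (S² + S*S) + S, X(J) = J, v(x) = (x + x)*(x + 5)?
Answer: 102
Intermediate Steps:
v(x) = 2*x*(5 + x) (v(x) = (2*x)*(5 + x) = 2*x*(5 + x))
P(S) = S + 2*S² (P(S) = (S² + S²) + S = 2*S² + S = S + 2*S²)
-17*(v(-2) + P(X(-2)*1)) = -17*(2*(-2)*(5 - 2) + (-2*1)*(1 + 2*(-2*1))) = -17*(2*(-2)*3 - 2*(1 + 2*(-2))) = -17*(-12 - 2*(1 - 4)) = -17*(-12 - 2*(-3)) = -17*(-12 + 6) = -17*(-6) = 102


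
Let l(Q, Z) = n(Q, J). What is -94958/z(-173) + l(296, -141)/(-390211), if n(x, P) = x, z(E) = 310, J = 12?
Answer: -18526873949/60482705 ≈ -306.32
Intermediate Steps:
l(Q, Z) = Q
-94958/z(-173) + l(296, -141)/(-390211) = -94958/310 + 296/(-390211) = -94958*1/310 + 296*(-1/390211) = -47479/155 - 296/390211 = -18526873949/60482705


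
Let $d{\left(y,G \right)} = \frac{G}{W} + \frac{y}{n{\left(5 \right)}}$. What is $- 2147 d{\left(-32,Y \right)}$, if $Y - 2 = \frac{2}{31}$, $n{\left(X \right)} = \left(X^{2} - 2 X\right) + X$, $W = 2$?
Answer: $\frac{188936}{155} \approx 1218.9$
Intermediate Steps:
$n{\left(X \right)} = X^{2} - X$
$Y = \frac{64}{31}$ ($Y = 2 + \frac{2}{31} = \frac{64}{31} \approx 2.0645$)
$d{\left(y,G \right)} = \frac{G}{2} + \frac{y}{20}$ ($d{\left(y,G \right)} = \frac{G}{2} + \frac{y}{5 \left(-1 + 5\right)} = G \frac{1}{2} + \frac{y}{5 \cdot 4} = \frac{G}{2} + \frac{y}{20}$)
$- 2147 d{\left(-32,Y \right)} = - 2147 \left(\frac{1}{2} \cdot \frac{64}{31} + \frac{1}{20} \left(-32\right)\right) = - 2147 \left(\frac{32}{31} - \frac{8}{5}\right) = \left(-2147\right) \left(- \frac{88}{155}\right) = \frac{188936}{155}$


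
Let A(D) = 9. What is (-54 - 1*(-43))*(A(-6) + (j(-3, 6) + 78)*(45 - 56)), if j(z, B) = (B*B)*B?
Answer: 35475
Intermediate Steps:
j(z, B) = B³ (j(z, B) = B²*B = B³)
(-54 - 1*(-43))*(A(-6) + (j(-3, 6) + 78)*(45 - 56)) = (-54 - 1*(-43))*(9 + (6³ + 78)*(45 - 56)) = (-54 + 43)*(9 + (216 + 78)*(-11)) = -11*(9 + 294*(-11)) = -11*(9 - 3234) = -11*(-3225) = 35475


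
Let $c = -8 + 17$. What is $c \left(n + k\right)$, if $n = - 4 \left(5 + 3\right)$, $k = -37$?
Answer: $-621$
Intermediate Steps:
$n = -32$ ($n = \left(-4\right) 8 = -32$)
$c = 9$
$c \left(n + k\right) = 9 \left(-32 - 37\right) = 9 \left(-69\right) = -621$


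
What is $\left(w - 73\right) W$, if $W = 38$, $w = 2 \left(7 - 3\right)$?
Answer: $-2470$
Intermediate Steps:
$w = 8$ ($w = 2 \cdot 4 = 8$)
$\left(w - 73\right) W = \left(8 - 73\right) 38 = \left(-65\right) 38 = -2470$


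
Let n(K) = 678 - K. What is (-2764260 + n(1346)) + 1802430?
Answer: -962498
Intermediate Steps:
(-2764260 + n(1346)) + 1802430 = (-2764260 + (678 - 1*1346)) + 1802430 = (-2764260 + (678 - 1346)) + 1802430 = (-2764260 - 668) + 1802430 = -2764928 + 1802430 = -962498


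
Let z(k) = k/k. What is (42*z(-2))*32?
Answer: 1344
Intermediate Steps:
z(k) = 1
(42*z(-2))*32 = (42*1)*32 = 42*32 = 1344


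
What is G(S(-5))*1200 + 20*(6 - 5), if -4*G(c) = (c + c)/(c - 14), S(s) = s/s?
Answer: 860/13 ≈ 66.154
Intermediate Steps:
S(s) = 1
G(c) = -c/(2*(-14 + c)) (G(c) = -(c + c)/(4*(c - 14)) = -2*c/(4*(-14 + c)) = -c/(2*(-14 + c)))
G(S(-5))*1200 + 20*(6 - 5) = -1*1/(-28 + 2*1)*1200 + 20*(6 - 5) = -1*1/(-28 + 2)*1200 + 20*1 = -1*1/(-26)*1200 + 20 = -1*1*(-1/26)*1200 + 20 = (1/26)*1200 + 20 = 600/13 + 20 = 860/13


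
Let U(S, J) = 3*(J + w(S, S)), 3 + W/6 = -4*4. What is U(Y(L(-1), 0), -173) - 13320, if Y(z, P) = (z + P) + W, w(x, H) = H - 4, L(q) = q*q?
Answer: -14190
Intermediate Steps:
W = -114 (W = -18 + 6*(-4*4) = -18 + 6*(-16) = -18 - 96 = -114)
L(q) = q²
w(x, H) = -4 + H
Y(z, P) = -114 + P + z (Y(z, P) = (z + P) - 114 = (P + z) - 114 = -114 + P + z)
U(S, J) = -12 + 3*J + 3*S (U(S, J) = 3*(J + (-4 + S)) = 3*(-4 + J + S) = -12 + 3*J + 3*S)
U(Y(L(-1), 0), -173) - 13320 = (-12 + 3*(-173) + 3*(-114 + 0 + (-1)²)) - 13320 = (-12 - 519 + 3*(-114 + 0 + 1)) - 13320 = (-12 - 519 + 3*(-113)) - 13320 = (-12 - 519 - 339) - 13320 = -870 - 13320 = -14190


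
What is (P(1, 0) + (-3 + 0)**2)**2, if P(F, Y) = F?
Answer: 100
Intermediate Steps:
(P(1, 0) + (-3 + 0)**2)**2 = (1 + (-3 + 0)**2)**2 = (1 + (-3)**2)**2 = (1 + 9)**2 = 10**2 = 100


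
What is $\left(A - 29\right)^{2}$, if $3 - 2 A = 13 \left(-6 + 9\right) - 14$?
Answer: $1600$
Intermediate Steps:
$A = -11$ ($A = \frac{3}{2} - \frac{13 \left(-6 + 9\right) - 14}{2} = \frac{3}{2} - \frac{13 \cdot 3 - 14}{2} = \frac{3}{2} - \frac{39 - 14}{2} = \frac{3}{2} - \frac{25}{2} = -11$)
$\left(A - 29\right)^{2} = \left(-11 - 29\right)^{2} = \left(-40\right)^{2} = 1600$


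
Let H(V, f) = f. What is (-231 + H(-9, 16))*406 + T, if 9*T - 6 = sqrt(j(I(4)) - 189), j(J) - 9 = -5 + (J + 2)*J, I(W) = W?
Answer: -261868/3 + I*sqrt(161)/9 ≈ -87289.0 + 1.4098*I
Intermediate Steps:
j(J) = 4 + J*(2 + J) (j(J) = 9 + (-5 + (J + 2)*J) = 9 + (-5 + (2 + J)*J) = 9 + (-5 + J*(2 + J)) = 4 + J*(2 + J))
T = 2/3 + I*sqrt(161)/9 (T = 2/3 + sqrt((4 + 4**2 + 2*4) - 189)/9 = 2/3 + sqrt((4 + 16 + 8) - 189)/9 = 2/3 + sqrt(28 - 189)/9 = 2/3 + sqrt(-161)/9 = 2/3 + (I*sqrt(161))/9 = 2/3 + I*sqrt(161)/9 ≈ 0.66667 + 1.4098*I)
(-231 + H(-9, 16))*406 + T = (-231 + 16)*406 + (2/3 + I*sqrt(161)/9) = -215*406 + (2/3 + I*sqrt(161)/9) = -87290 + (2/3 + I*sqrt(161)/9) = -261868/3 + I*sqrt(161)/9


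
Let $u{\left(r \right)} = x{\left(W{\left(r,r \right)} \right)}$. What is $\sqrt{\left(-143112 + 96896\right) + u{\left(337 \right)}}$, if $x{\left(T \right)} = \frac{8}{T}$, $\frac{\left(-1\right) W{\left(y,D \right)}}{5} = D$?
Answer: $\frac{4 i \sqrt{8201102255}}{1685} \approx 214.98 i$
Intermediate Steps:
$W{\left(y,D \right)} = - 5 D$
$u{\left(r \right)} = - \frac{8}{5 r}$ ($u{\left(r \right)} = \frac{8}{\left(-5\right) r} = 8 \left(- \frac{1}{5 r}\right) = - \frac{8}{5 r}$)
$\sqrt{\left(-143112 + 96896\right) + u{\left(337 \right)}} = \sqrt{\left(-143112 + 96896\right) - \frac{8}{5 \cdot 337}} = \sqrt{-46216 - \frac{8}{1685}} = \sqrt{- \frac{77873968}{1685}} = \frac{4 i \sqrt{8201102255}}{1685}$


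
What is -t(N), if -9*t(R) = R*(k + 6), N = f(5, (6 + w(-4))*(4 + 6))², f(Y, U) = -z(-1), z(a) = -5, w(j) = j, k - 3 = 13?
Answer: 550/9 ≈ 61.111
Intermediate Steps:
k = 16 (k = 3 + 13 = 16)
f(Y, U) = 5 (f(Y, U) = -1*(-5) = 5)
N = 25 (N = 5² = 25)
t(R) = -22*R/9 (t(R) = -R*(16 + 6)/9 = -R*22/9 = -22*R/9)
-t(N) = -(-22)*25/9 = -1*(-550/9) = 550/9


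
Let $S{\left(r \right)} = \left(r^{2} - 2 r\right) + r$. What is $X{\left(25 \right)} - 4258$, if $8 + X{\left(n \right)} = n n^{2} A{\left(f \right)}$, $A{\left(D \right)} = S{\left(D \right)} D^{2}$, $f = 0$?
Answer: $-4266$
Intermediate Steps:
$S{\left(r \right)} = r^{2} - r$
$A{\left(D \right)} = D^{3} \left(-1 + D\right)$ ($A{\left(D \right)} = D \left(-1 + D\right) D^{2} = D^{3} \left(-1 + D\right)$)
$X{\left(n \right)} = -8$ ($X{\left(n \right)} = -8 + n n^{2} \cdot 0^{3} \left(-1 + 0\right) = -8 + n^{3} \cdot 0 \left(-1\right) = -8 + n^{3} \cdot 0 = -8 + 0 = -8$)
$X{\left(25 \right)} - 4258 = -8 - 4258 = -4266$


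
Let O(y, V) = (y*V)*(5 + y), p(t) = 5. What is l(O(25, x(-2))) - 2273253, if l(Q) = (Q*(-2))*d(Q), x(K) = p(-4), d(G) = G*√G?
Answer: -2273253 - 703125000*√6 ≈ -1.7246e+9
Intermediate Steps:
d(G) = G^(3/2)
x(K) = 5
O(y, V) = V*y*(5 + y) (O(y, V) = (V*y)*(5 + y) = V*y*(5 + y))
l(Q) = -2*Q^(5/2) (l(Q) = (Q*(-2))*Q^(3/2) = (-2*Q)*Q^(3/2) = -2*Q^(5/2))
l(O(25, x(-2))) - 2273253 = -2*78125*√5*(5 + 25)^(5/2) - 2273253 = -2*351562500*√6 - 2273253 = -703125000*√6 - 2273253 = -2273253 - 703125000*√6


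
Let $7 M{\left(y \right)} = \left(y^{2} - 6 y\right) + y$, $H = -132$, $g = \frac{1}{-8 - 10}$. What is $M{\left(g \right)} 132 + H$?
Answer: $- \frac{3421}{27} \approx -126.7$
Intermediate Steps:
$g = - \frac{1}{18}$ ($g = \frac{1}{-18} = - \frac{1}{18} \approx -0.055556$)
$M{\left(y \right)} = - \frac{5 y}{7} + \frac{y^{2}}{7}$ ($M{\left(y \right)} = \frac{\left(y^{2} - 6 y\right) + y}{7} = \frac{y^{2} - 5 y}{7} = - \frac{5 y}{7} + \frac{y^{2}}{7}$)
$M{\left(g \right)} 132 + H = \frac{1}{7} \left(- \frac{1}{18}\right) \left(-5 - \frac{1}{18}\right) 132 - 132 = \frac{1}{7} \left(- \frac{1}{18}\right) \left(- \frac{91}{18}\right) 132 - 132 = \frac{13}{324} \cdot 132 - 132 = \frac{143}{27} - 132 = - \frac{3421}{27}$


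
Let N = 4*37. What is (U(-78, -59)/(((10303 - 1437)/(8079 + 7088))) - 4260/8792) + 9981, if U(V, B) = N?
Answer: 99714430793/9743734 ≈ 10234.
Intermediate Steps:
N = 148
U(V, B) = 148
(U(-78, -59)/(((10303 - 1437)/(8079 + 7088))) - 4260/8792) + 9981 = (148/(((10303 - 1437)/(8079 + 7088))) - 4260/8792) + 9981 = (148/((8866/15167)) - 4260*1/8792) + 9981 = (148/((8866*(1/15167))) - 1065/2198) + 9981 = (148/(8866/15167) - 1065/2198) + 9981 = (148*(15167/8866) - 1065/2198) + 9981 = (1122358/4433 - 1065/2198) + 9981 = 2462221739/9743734 + 9981 = 99714430793/9743734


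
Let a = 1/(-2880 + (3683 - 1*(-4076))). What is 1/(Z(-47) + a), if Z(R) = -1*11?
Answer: -4879/53668 ≈ -0.090911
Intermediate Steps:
a = 1/4879 (a = 1/(-2880 + (3683 + 4076)) = 1/(-2880 + 7759) = 1/4879 ≈ 0.00020496)
Z(R) = -11
1/(Z(-47) + a) = 1/(-11 + 1/4879) = 1/(-53668/4879) = -4879/53668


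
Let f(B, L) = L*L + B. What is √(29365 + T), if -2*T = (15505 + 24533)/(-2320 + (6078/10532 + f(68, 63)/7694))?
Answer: √1800630553400503785753078/7829490031 ≈ 171.39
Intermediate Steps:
f(B, L) = B + L² (f(B, L) = L² + B = B + L²)
T = 67591824623/7829490031 (T = -(15505 + 24533)/(2*(-2320 + (6078/10532 + (68 + 63²)/7694))) = -20019/(-2320 + (6078*(1/10532) + (68 + 3969)*(1/7694))) = -20019/(-2320 + (3039/5266 + 4037*(1/7694))) = -20019/(-2320 + (3039/5266 + 4037/7694)) = -20019/(-2320 + 11160227/10129151) = -20019/(-23488470093/10129151) = -20019*(-10129151)/23488470093 = -½*(-135183649246/7829490031) = 67591824623/7829490031 ≈ 8.6330)
√(29365 + T) = √(29365 + 67591824623/7829490031) = √(229980566584938/7829490031) = √1800630553400503785753078/7829490031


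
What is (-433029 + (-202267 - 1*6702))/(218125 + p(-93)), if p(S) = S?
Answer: -320999/109016 ≈ -2.9445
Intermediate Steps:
(-433029 + (-202267 - 1*6702))/(218125 + p(-93)) = (-433029 + (-202267 - 1*6702))/(218125 - 93) = (-433029 + (-202267 - 6702))/218032 = (-433029 - 208969)*(1/218032) = -641998*1/218032 = -320999/109016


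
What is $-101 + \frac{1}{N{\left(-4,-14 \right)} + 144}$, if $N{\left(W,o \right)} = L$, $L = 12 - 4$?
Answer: $- \frac{15351}{152} \approx -100.99$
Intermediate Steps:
$L = 8$
$N{\left(W,o \right)} = 8$
$-101 + \frac{1}{N{\left(-4,-14 \right)} + 144} = -101 + \frac{1}{8 + 144} = -101 + \frac{1}{152} = - \frac{15351}{152}$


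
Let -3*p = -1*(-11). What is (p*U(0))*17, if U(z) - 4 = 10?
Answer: -2618/3 ≈ -872.67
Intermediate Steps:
U(z) = 14 (U(z) = 4 + 10 = 14)
p = -11/3 (p = -(-1)*(-11)/3 = -⅓*11 = -11/3 ≈ -3.6667)
(p*U(0))*17 = -11/3*14*17 = -154/3*17 = -2618/3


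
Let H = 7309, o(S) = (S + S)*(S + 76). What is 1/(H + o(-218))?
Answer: 1/69221 ≈ 1.4446e-5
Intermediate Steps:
o(S) = 2*S*(76 + S) (o(S) = (2*S)*(76 + S) = 2*S*(76 + S))
1/(H + o(-218)) = 1/(7309 + 2*(-218)*(76 - 218)) = 1/(7309 + 2*(-218)*(-142)) = 1/(7309 + 61912) = 1/69221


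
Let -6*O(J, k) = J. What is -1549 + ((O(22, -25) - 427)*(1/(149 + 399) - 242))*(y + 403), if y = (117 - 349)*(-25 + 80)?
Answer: -176436114968/137 ≈ -1.2879e+9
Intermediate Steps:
O(J, k) = -J/6
y = -12760 (y = -232*55 = -12760)
-1549 + ((O(22, -25) - 427)*(1/(149 + 399) - 242))*(y + 403) = -1549 + ((-1/6*22 - 427)*(1/(149 + 399) - 242))*(-12760 + 403) = -1549 + ((-11/3 - 427)*(1/548 - 242))*(-12357) = -1549 - 1292*(1/548 - 242)/3*(-12357) = -1549 - 1292/3*(-132615/548)*(-12357) = -1549 + (14278215/137)*(-12357) = -1549 - 176435902755/137 = -176436114968/137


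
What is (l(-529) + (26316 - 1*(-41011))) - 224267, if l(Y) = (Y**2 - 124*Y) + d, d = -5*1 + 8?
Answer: 188500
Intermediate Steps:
d = 3 (d = -5 + 8 = 3)
l(Y) = 3 + Y**2 - 124*Y (l(Y) = (Y**2 - 124*Y) + 3 = 3 + Y**2 - 124*Y)
(l(-529) + (26316 - 1*(-41011))) - 224267 = ((3 + (-529)**2 - 124*(-529)) + (26316 - 1*(-41011))) - 224267 = ((3 + 279841 + 65596) + (26316 + 41011)) - 224267 = (345440 + 67327) - 224267 = 412767 - 224267 = 188500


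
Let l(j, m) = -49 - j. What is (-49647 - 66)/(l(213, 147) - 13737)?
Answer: 49713/13999 ≈ 3.5512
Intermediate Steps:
(-49647 - 66)/(l(213, 147) - 13737) = (-49647 - 66)/((-49 - 1*213) - 13737) = -49713/((-49 - 213) - 13737) = -49713/(-262 - 13737) = -49713/(-13999) = -49713*(-1/13999) = 49713/13999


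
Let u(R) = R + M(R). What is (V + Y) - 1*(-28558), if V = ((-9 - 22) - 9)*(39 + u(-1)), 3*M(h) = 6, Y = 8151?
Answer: 35109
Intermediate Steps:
M(h) = 2 (M(h) = (⅓)*6 = 2)
u(R) = 2 + R (u(R) = R + 2 = 2 + R)
V = -1600 (V = ((-9 - 22) - 9)*(39 + (2 - 1)) = (-31 - 9)*(39 + 1) = -40*40 = -1600)
(V + Y) - 1*(-28558) = (-1600 + 8151) - 1*(-28558) = 6551 + 28558 = 35109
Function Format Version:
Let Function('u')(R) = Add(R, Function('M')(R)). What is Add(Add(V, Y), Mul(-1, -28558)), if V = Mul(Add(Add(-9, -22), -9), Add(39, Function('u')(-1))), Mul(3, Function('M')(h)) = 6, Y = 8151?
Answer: 35109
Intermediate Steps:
Function('M')(h) = 2 (Function('M')(h) = Mul(Rational(1, 3), 6) = 2)
Function('u')(R) = Add(2, R) (Function('u')(R) = Add(R, 2) = Add(2, R))
V = -1600 (V = Mul(Add(Add(-9, -22), -9), Add(39, Add(2, -1))) = Mul(Add(-31, -9), Add(39, 1)) = Mul(-40, 40) = -1600)
Add(Add(V, Y), Mul(-1, -28558)) = Add(Add(-1600, 8151), Mul(-1, -28558)) = Add(6551, 28558) = 35109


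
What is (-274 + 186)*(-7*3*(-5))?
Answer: -9240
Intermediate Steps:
(-274 + 186)*(-7*3*(-5)) = -(-1848)*(-5) = -88*105 = -9240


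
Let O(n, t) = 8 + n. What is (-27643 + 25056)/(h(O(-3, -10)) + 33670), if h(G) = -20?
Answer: -2587/33650 ≈ -0.076880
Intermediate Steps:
(-27643 + 25056)/(h(O(-3, -10)) + 33670) = (-27643 + 25056)/(-20 + 33670) = -2587/33650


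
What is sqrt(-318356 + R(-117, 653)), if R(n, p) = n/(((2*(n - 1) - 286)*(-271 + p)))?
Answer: I*sqrt(39069311701897)/11078 ≈ 564.23*I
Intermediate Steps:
R(n, p) = n/((-288 + 2*n)*(-271 + p)) (R(n, p) = n/(((2*(-1 + n) - 286)*(-271 + p))) = n/((((-2 + 2*n) - 286)*(-271 + p))) = n/(((-288 + 2*n)*(-271 + p))) = n*(1/((-288 + 2*n)*(-271 + p))) = n/((-288 + 2*n)*(-271 + p)))
sqrt(-318356 + R(-117, 653)) = sqrt(-318356 + (1/2)*(-117)/(39024 - 271*(-117) - 144*653 - 117*653)) = sqrt(-318356 + (1/2)*(-117)/(39024 + 31707 - 94032 - 76401)) = sqrt(-318356 + (1/2)*(-117)/(-99702)) = sqrt(-318356 + (1/2)*(-117)*(-1/99702)) = sqrt(-318356 + 13/22156) = sqrt(-7053495523/22156) = I*sqrt(39069311701897)/11078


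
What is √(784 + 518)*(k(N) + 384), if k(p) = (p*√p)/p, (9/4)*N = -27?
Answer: 2*√1302*(192 + I*√3) ≈ 13856.0 + 125.0*I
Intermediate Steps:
N = -12 (N = (4/9)*(-27) = -12)
k(p) = √p (k(p) = p^(3/2)/p = √p)
√(784 + 518)*(k(N) + 384) = √(784 + 518)*(√(-12) + 384) = √1302*(2*I*√3 + 384) = √1302*(384 + 2*I*√3)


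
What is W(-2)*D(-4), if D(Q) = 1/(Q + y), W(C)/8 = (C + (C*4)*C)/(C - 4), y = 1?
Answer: 56/9 ≈ 6.2222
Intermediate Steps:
W(C) = 8*(C + 4*C²)/(-4 + C) (W(C) = 8*((C + (C*4)*C)/(C - 4)) = 8*((C + (4*C)*C)/(-4 + C)) = 8*((C + 4*C²)/(-4 + C)) = 8*(C + 4*C²)/(-4 + C))
D(Q) = 1/(1 + Q) (D(Q) = 1/(Q + 1) = 1/(1 + Q))
W(-2)*D(-4) = (8*(-2)*(1 + 4*(-2))/(-4 - 2))/(1 - 4) = (8*(-2)*(1 - 8)/(-6))/(-3) = (8*(-2)*(-⅙)*(-7))*(-⅓) = -56/3*(-⅓) = 56/9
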